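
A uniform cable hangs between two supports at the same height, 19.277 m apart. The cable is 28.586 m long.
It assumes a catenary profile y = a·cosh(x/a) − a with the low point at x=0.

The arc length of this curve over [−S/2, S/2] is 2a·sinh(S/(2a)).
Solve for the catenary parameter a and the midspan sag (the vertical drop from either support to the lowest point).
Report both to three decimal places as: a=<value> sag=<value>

a=6.034 sag=9.480

seed: a₀ = √(S³/(24(L−S))) = √(19.277³/(24·9.309)) = 5.662419
iter 1: u=1.702188  f(a)=+1.445e+00  f'(a)=-4.345e+00  a ← 5.662419 − (+1.445e+00/-4.345e+00) = 5.995121
iter 2: u=1.607724  f(a)=+1.372e-01  f'(a)=-3.556e+00  a ← 5.995121 − (+1.372e-01/-3.556e+00) = 6.033703
iter 3: u=1.597443  f(a)=+1.522e-03  f'(a)=-3.477e+00  a ← 6.033703 − (+1.522e-03/-3.477e+00) = 6.034141
iter 4: u=1.597328  f(a)=+1.919e-07  f'(a)=-3.476e+00  a ← 6.034141 − (+1.919e-07/-3.476e+00) = 6.034141
iter 5: u=1.597328  f(a)=+0.000e+00  f'(a)=-3.476e+00  a ← 6.034141 − (+0.000e+00/-3.476e+00) = 6.034141
converged: |Δa| < 1e-12 after 5 iterations
sag = a·(cosh(S/(2a)) − 1) = 6.034141·(cosh(1.597328) − 1) = 9.480391
T_max/T_min = cosh(S/(2a)) = 2.571125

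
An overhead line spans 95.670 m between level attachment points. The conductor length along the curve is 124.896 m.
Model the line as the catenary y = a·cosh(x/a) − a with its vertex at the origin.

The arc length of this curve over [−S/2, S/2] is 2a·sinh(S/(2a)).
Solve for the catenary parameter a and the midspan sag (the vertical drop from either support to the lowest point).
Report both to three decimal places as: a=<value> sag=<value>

seed: a₀ = √(S³/(24(L−S))) = √(95.670³/(24·29.226)) = 35.332417
iter 1: u=1.353856  f(a)=+2.798e+00  f'(a)=-1.978e+00  a ← 35.332417 − (+2.798e+00/-1.978e+00) = 36.747085
iter 2: u=1.301736  f(a)=+1.768e-01  f'(a)=-1.735e+00  a ← 36.747085 − (+1.768e-01/-1.735e+00) = 36.848995
iter 3: u=1.298136  f(a)=+8.116e-04  f'(a)=-1.719e+00  a ← 36.848995 − (+8.116e-04/-1.719e+00) = 36.849467
iter 4: u=1.298119  f(a)=+1.727e-08  f'(a)=-1.719e+00  a ← 36.849467 − (+1.727e-08/-1.719e+00) = 36.849467
iter 5: u=1.298119  f(a)=+1.421e-14  f'(a)=-1.719e+00  a ← 36.849467 − (+1.421e-14/-1.719e+00) = 36.849467
converged: |Δa| < 1e-12 after 5 iterations
sag = a·(cosh(S/(2a)) − 1) = 36.849467·(cosh(1.298119) − 1) = 35.660091
T_max/T_min = cosh(S/(2a)) = 1.967723

a=36.849 sag=35.660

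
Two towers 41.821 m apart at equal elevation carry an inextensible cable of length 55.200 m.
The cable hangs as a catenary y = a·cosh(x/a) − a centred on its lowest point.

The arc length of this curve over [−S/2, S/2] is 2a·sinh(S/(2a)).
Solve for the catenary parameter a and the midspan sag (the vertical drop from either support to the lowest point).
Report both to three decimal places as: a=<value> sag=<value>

seed: a₀ = √(S³/(24(L−S))) = √(41.821³/(24·13.379)) = 15.092951
iter 1: u=1.385448  f(a)=+1.344e+00  f'(a)=-2.137e+00  a ← 15.092951 − (+1.344e+00/-2.137e+00) = 15.721907
iter 2: u=1.330023  f(a)=+8.860e-02  f'(a)=-1.864e+00  a ← 15.721907 − (+8.860e-02/-1.864e+00) = 15.769435
iter 3: u=1.326015  f(a)=+4.449e-04  f'(a)=-1.845e+00  a ← 15.769435 − (+4.449e-04/-1.845e+00) = 15.769676
iter 4: u=1.325994  f(a)=+1.134e-08  f'(a)=-1.845e+00  a ← 15.769676 − (+1.134e-08/-1.845e+00) = 15.769676
iter 5: u=1.325994  f(a)=-7.105e-15  f'(a)=-1.845e+00  a ← 15.769676 − (-7.105e-15/-1.845e+00) = 15.769676
converged: |Δa| < 1e-12 after 5 iterations
sag = a·(cosh(S/(2a)) − 1) = 15.769676·(cosh(1.325994) − 1) = 16.017785
T_max/T_min = cosh(S/(2a)) = 2.015733

a=15.770 sag=16.018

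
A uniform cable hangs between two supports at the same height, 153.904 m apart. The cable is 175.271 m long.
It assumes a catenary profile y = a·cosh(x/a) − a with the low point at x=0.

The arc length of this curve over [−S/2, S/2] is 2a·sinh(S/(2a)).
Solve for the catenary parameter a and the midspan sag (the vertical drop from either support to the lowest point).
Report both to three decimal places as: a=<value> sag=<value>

a=86.016 sag=36.780

seed: a₀ = √(S³/(24(L−S))) = √(153.904³/(24·21.367)) = 84.313567
iter 1: u=0.912688  f(a)=+9.078e-01  f'(a)=-5.503e-01  a ← 84.313567 − (+9.078e-01/-5.503e-01) = 85.963072
iter 2: u=0.895175  f(a)=+2.732e-02  f'(a)=-5.177e-01  a ← 85.963072 − (+2.732e-02/-5.177e-01) = 86.015857
iter 3: u=0.894626  f(a)=+2.646e-05  f'(a)=-5.167e-01  a ← 86.015857 − (+2.646e-05/-5.167e-01) = 86.015908
iter 4: u=0.894625  f(a)=+2.487e-11  f'(a)=-5.167e-01  a ← 86.015908 − (+2.487e-11/-5.167e-01) = 86.015908
converged: |Δa| < 1e-12 after 4 iterations
sag = a·(cosh(S/(2a)) − 1) = 86.015908·(cosh(0.894625) − 1) = 36.779521
T_max/T_min = cosh(S/(2a)) = 1.427590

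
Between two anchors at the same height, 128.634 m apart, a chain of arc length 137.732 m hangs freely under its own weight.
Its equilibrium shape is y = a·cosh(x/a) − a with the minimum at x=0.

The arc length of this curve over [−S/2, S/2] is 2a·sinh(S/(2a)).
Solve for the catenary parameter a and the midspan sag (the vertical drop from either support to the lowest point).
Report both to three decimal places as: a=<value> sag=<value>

a=99.762 sag=21.461

seed: a₀ = √(S³/(24(L−S))) = √(128.634³/(24·9.098)) = 98.731350
iter 1: u=0.651434  f(a)=+1.950e-01  f'(a)=-1.922e-01  a ← 98.731350 − (+1.950e-01/-1.922e-01) = 99.745748
iter 2: u=0.644809  f(a)=+3.046e-03  f'(a)=-1.863e-01  a ← 99.745748 − (+3.046e-03/-1.863e-01) = 99.762101
iter 3: u=0.644704  f(a)=+7.695e-07  f'(a)=-1.862e-01  a ← 99.762101 − (+7.695e-07/-1.862e-01) = 99.762106
iter 4: u=0.644704  f(a)=+5.684e-14  f'(a)=-1.862e-01  a ← 99.762106 − (+5.684e-14/-1.862e-01) = 99.762106
converged: |Δa| < 1e-12 after 4 iterations
sag = a·(cosh(S/(2a)) − 1) = 99.762106·(cosh(0.644704) − 1) = 21.460845
T_max/T_min = cosh(S/(2a)) = 1.215120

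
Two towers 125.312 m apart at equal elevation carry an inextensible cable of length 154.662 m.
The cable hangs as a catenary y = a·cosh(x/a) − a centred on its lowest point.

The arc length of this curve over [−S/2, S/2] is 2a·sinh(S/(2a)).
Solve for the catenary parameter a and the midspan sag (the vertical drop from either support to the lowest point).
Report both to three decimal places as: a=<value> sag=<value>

a=54.619 sag=40.056

seed: a₀ = √(S³/(24(L−S))) = √(125.312³/(24·29.350)) = 52.854177
iter 1: u=1.185450  f(a)=+2.133e+00  f'(a)=-1.275e+00  a ← 52.854177 − (+2.133e+00/-1.275e+00) = 54.527204
iter 2: u=1.149078  f(a)=+1.054e-01  f'(a)=-1.151e+00  a ← 54.527204 − (+1.054e-01/-1.151e+00) = 54.618778
iter 3: u=1.147151  f(a)=+2.875e-04  f'(a)=-1.145e+00  a ← 54.618778 − (+2.875e-04/-1.145e+00) = 54.619029
iter 4: u=1.147146  f(a)=+2.149e-09  f'(a)=-1.145e+00  a ← 54.619029 − (+2.149e-09/-1.145e+00) = 54.619029
iter 5: u=1.147146  f(a)=+2.842e-14  f'(a)=-1.145e+00  a ← 54.619029 − (+2.842e-14/-1.145e+00) = 54.619029
converged: |Δa| < 1e-12 after 5 iterations
sag = a·(cosh(S/(2a)) − 1) = 54.619029·(cosh(1.147146) − 1) = 40.055793
T_max/T_min = cosh(S/(2a)) = 1.733367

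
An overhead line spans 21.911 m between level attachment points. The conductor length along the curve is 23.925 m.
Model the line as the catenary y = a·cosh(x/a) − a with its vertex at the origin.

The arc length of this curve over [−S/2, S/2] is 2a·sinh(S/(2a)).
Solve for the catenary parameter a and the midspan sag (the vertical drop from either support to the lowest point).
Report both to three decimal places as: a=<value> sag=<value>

seed: a₀ = √(S³/(24(L−S))) = √(21.911³/(24·2.014)) = 14.752239
iter 1: u=0.742633  f(a)=+5.627e-02  f'(a)=-2.884e-01  a ← 14.752239 − (+5.627e-02/-2.884e-01) = 14.947354
iter 2: u=0.732939  f(a)=+1.136e-03  f'(a)=-2.769e-01  a ← 14.947354 − (+1.136e-03/-2.769e-01) = 14.951456
iter 3: u=0.732738  f(a)=+4.839e-07  f'(a)=-2.766e-01  a ← 14.951456 − (+4.839e-07/-2.766e-01) = 14.951458
iter 4: u=0.732738  f(a)=+8.171e-14  f'(a)=-2.766e-01  a ← 14.951458 − (+8.171e-14/-2.766e-01) = 14.951458
converged: |Δa| < 1e-12 after 4 iterations
sag = a·(cosh(S/(2a)) − 1) = 14.951458·(cosh(0.732738) − 1) = 4.196584
T_max/T_min = cosh(S/(2a)) = 1.280681

a=14.951 sag=4.197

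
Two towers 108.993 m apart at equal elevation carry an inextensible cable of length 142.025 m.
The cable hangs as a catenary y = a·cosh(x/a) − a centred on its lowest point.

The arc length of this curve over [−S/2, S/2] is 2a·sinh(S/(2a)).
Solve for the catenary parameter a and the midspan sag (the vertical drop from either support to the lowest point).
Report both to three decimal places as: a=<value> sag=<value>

seed: a₀ = √(S³/(24(L−S))) = √(108.993³/(24·33.032)) = 40.413350
iter 1: u=1.348478  f(a)=+3.137e+00  f'(a)=-1.952e+00  a ← 40.413350 − (+3.137e+00/-1.952e+00) = 42.020284
iter 2: u=1.296909  f(a)=+1.968e-01  f'(a)=-1.714e+00  a ← 42.020284 − (+1.968e-01/-1.714e+00) = 42.135093
iter 3: u=1.293376  f(a)=+8.892e-04  f'(a)=-1.699e+00  a ← 42.135093 − (+8.892e-04/-1.699e+00) = 42.135617
iter 4: u=1.293359  f(a)=+1.834e-08  f'(a)=-1.698e+00  a ← 42.135617 − (+1.834e-08/-1.698e+00) = 42.135617
iter 5: u=1.293359  f(a)=+0.000e+00  f'(a)=-1.698e+00  a ← 42.135617 − (+0.000e+00/-1.698e+00) = 42.135617
converged: |Δa| < 1e-12 after 5 iterations
sag = a·(cosh(S/(2a)) − 1) = 42.135617·(cosh(1.293359) − 1) = 40.436687
T_max/T_min = cosh(S/(2a)) = 1.959679

a=42.136 sag=40.437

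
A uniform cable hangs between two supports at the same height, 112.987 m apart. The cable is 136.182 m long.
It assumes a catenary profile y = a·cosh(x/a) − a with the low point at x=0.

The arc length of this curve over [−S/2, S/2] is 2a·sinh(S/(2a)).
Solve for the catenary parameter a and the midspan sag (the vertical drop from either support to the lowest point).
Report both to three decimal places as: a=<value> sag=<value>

seed: a₀ = √(S³/(24(L−S))) = √(112.987³/(24·23.195)) = 50.902593
iter 1: u=1.109835  f(a)=+1.471e+00  f'(a)=-1.029e+00  a ← 50.902593 − (+1.471e+00/-1.029e+00) = 52.332736
iter 2: u=1.079506  f(a)=+6.428e-02  f'(a)=-9.405e-01  a ← 52.332736 − (+6.428e-02/-9.405e-01) = 52.401076
iter 3: u=1.078098  f(a)=+1.351e-04  f'(a)=-9.366e-01  a ← 52.401076 − (+1.351e-04/-9.366e-01) = 52.401220
iter 4: u=1.078095  f(a)=+5.999e-10  f'(a)=-9.366e-01  a ← 52.401220 − (+5.999e-10/-9.366e-01) = 52.401220
iter 5: u=1.078095  f(a)=-5.684e-14  f'(a)=-9.366e-01  a ← 52.401220 − (-5.684e-14/-9.366e-01) = 52.401220
converged: |Δa| < 1e-12 after 5 iterations
sag = a·(cosh(S/(2a)) − 1) = 52.401220·(cosh(1.078095) − 1) = 33.518930
T_max/T_min = cosh(S/(2a)) = 1.639659

a=52.401 sag=33.519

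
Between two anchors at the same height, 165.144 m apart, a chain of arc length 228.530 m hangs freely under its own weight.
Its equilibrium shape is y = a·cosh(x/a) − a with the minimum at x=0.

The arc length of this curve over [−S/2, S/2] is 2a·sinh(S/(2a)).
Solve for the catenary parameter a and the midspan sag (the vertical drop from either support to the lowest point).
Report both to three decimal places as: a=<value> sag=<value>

seed: a₀ = √(S³/(24(L−S))) = √(165.144³/(24·63.386)) = 54.411651
iter 1: u=1.517543  f(a)=+7.712e+00  f'(a)=-2.912e+00  a ← 54.411651 − (+7.712e+00/-2.912e+00) = 57.059551
iter 2: u=1.447120  f(a)=+5.987e-01  f'(a)=-2.476e+00  a ← 57.059551 − (+5.987e-01/-2.476e+00) = 57.301316
iter 3: u=1.441014  f(a)=+4.279e-03  f'(a)=-2.441e+00  a ← 57.301316 − (+4.279e-03/-2.441e+00) = 57.303069
iter 4: u=1.440970  f(a)=+2.221e-07  f'(a)=-2.441e+00  a ← 57.303069 − (+2.221e-07/-2.441e+00) = 57.303069
iter 5: u=1.440970  f(a)=-2.842e-14  f'(a)=-2.441e+00  a ← 57.303069 − (-2.842e-14/-2.441e+00) = 57.303069
converged: |Δa| < 1e-12 after 5 iterations
sag = a·(cosh(S/(2a)) − 1) = 57.303069·(cosh(1.440970) − 1) = 70.525456
T_max/T_min = cosh(S/(2a)) = 2.230745

a=57.303 sag=70.525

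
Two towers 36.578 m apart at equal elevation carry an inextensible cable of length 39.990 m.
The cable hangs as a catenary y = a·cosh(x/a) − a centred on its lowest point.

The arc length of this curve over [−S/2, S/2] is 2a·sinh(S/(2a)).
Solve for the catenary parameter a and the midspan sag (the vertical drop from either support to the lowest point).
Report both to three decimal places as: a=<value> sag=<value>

seed: a₀ = √(S³/(24(L−S))) = √(36.578³/(24·3.412)) = 24.446675
iter 1: u=0.748118  f(a)=+9.676e-02  f'(a)=-2.951e-01  a ← 24.446675 − (+9.676e-02/-2.951e-01) = 24.774603
iter 2: u=0.738216  f(a)=+1.981e-03  f'(a)=-2.831e-01  a ← 24.774603 − (+1.981e-03/-2.831e-01) = 24.781602
iter 3: u=0.738007  f(a)=+8.693e-07  f'(a)=-2.829e-01  a ← 24.781602 − (+8.693e-07/-2.829e-01) = 24.781605
iter 4: u=0.738007  f(a)=+1.705e-13  f'(a)=-2.829e-01  a ← 24.781605 − (+1.705e-13/-2.829e-01) = 24.781605
converged: |Δa| < 1e-12 after 4 iterations
sag = a·(cosh(S/(2a)) − 1) = 24.781605·(cosh(0.738007) − 1) = 7.060631
T_max/T_min = cosh(S/(2a)) = 1.284914

a=24.782 sag=7.061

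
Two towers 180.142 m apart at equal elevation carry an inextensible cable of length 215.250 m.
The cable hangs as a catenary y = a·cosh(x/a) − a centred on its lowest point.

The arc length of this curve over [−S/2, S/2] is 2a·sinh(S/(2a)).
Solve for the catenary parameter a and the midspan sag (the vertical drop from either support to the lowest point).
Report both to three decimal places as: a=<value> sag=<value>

a=85.627 sag=51.905

seed: a₀ = √(S³/(24(L−S))) = √(180.142³/(24·35.108)) = 83.294016
iter 1: u=1.081362  f(a)=+2.111e+00  f'(a)=-9.458e-01  a ← 83.294016 − (+2.111e+00/-9.458e-01) = 85.525797
iter 2: u=1.053144  f(a)=+8.781e-02  f'(a)=-8.686e-01  a ← 85.525797 − (+8.781e-02/-8.686e-01) = 85.626894
iter 3: u=1.051901  f(a)=+1.666e-04  f'(a)=-8.653e-01  a ← 85.626894 − (+1.666e-04/-8.653e-01) = 85.627086
iter 4: u=1.051898  f(a)=+6.019e-10  f'(a)=-8.653e-01  a ← 85.627086 − (+6.019e-10/-8.653e-01) = 85.627086
iter 5: u=1.051898  f(a)=-2.842e-14  f'(a)=-8.653e-01  a ← 85.627086 − (-2.842e-14/-8.653e-01) = 85.627086
converged: |Δa| < 1e-12 after 5 iterations
sag = a·(cosh(S/(2a)) − 1) = 85.627086·(cosh(1.051898) − 1) = 51.905232
T_max/T_min = cosh(S/(2a)) = 1.606178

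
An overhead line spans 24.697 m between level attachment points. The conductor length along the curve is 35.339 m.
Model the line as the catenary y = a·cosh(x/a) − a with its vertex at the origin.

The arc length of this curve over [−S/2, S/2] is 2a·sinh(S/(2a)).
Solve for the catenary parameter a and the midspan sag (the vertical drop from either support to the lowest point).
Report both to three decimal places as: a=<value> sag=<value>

a=8.134 sag=11.318

seed: a₀ = √(S³/(24(L−S))) = √(24.697³/(24·10.642)) = 7.679785
iter 1: u=1.607923  f(a)=+1.463e+00  f'(a)=-3.557e+00  a ← 7.679785 − (+1.463e+00/-3.557e+00) = 8.091182
iter 2: u=1.526168  f(a)=+1.258e-01  f'(a)=-2.970e+00  a ← 8.091182 − (+1.258e-01/-2.970e+00) = 8.133551
iter 3: u=1.518218  f(a)=+1.123e-03  f'(a)=-2.917e+00  a ← 8.133551 − (+1.123e-03/-2.917e+00) = 8.133936
iter 4: u=1.518146  f(a)=+9.130e-08  f'(a)=-2.916e+00  a ← 8.133936 − (+9.130e-08/-2.916e+00) = 8.133936
iter 5: u=1.518146  f(a)=+0.000e+00  f'(a)=-2.916e+00  a ← 8.133936 − (+0.000e+00/-2.916e+00) = 8.133936
converged: |Δa| < 1e-12 after 5 iterations
sag = a·(cosh(S/(2a)) − 1) = 8.133936·(cosh(1.518146) − 1) = 11.317854
T_max/T_min = cosh(S/(2a)) = 2.391436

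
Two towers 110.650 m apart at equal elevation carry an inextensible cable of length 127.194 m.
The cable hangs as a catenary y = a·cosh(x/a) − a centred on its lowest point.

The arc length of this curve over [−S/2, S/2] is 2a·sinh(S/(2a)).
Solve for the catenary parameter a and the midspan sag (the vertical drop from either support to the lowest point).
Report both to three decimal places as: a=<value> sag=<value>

a=59.679 sag=27.534

seed: a₀ = √(S³/(24(L−S))) = √(110.650³/(24·16.544)) = 58.411888
iter 1: u=0.947153  f(a)=+7.581e-01  f'(a)=-6.189e-01  a ← 58.411888 − (+7.581e-01/-6.189e-01) = 59.636787
iter 2: u=0.927699  f(a)=+2.450e-02  f'(a)=-5.795e-01  a ← 59.636787 − (+2.450e-02/-5.795e-01) = 59.679070
iter 3: u=0.927042  f(a)=+2.749e-05  f'(a)=-5.782e-01  a ← 59.679070 − (+2.749e-05/-5.782e-01) = 59.679118
iter 4: u=0.927041  f(a)=+3.469e-11  f'(a)=-5.782e-01  a ← 59.679118 − (+3.469e-11/-5.782e-01) = 59.679118
iter 5: u=0.927041  f(a)=-1.421e-14  f'(a)=-5.782e-01  a ← 59.679118 − (-1.421e-14/-5.782e-01) = 59.679118
converged: |Δa| < 1e-12 after 5 iterations
sag = a·(cosh(S/(2a)) − 1) = 59.679118·(cosh(0.927041) − 1) = 27.534273
T_max/T_min = cosh(S/(2a)) = 1.461372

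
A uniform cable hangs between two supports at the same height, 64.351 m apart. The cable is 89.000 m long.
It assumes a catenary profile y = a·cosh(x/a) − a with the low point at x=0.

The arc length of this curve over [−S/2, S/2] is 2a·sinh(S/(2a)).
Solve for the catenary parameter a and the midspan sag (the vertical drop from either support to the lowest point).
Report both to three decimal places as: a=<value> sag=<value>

a=22.350 sag=27.447

seed: a₀ = √(S³/(24(L−S))) = √(64.351³/(24·24.649)) = 21.224022
iter 1: u=1.515995  f(a)=+2.993e+00  f'(a)=-2.902e+00  a ← 21.224022 − (+2.993e+00/-2.902e+00) = 22.255104
iter 2: u=1.445758  f(a)=+2.319e-01  f'(a)=-2.468e+00  a ← 22.255104 − (+2.319e-01/-2.468e+00) = 22.349047
iter 3: u=1.439681  f(a)=+1.651e-03  f'(a)=-2.433e+00  a ← 22.349047 − (+1.651e-03/-2.433e+00) = 22.349726
iter 4: u=1.439637  f(a)=+8.500e-08  f'(a)=-2.433e+00  a ← 22.349726 − (+8.500e-08/-2.433e+00) = 22.349726
iter 5: u=1.439637  f(a)=+0.000e+00  f'(a)=-2.433e+00  a ← 22.349726 − (+0.000e+00/-2.433e+00) = 22.349726
converged: |Δa| < 1e-12 after 5 iterations
sag = a·(cosh(S/(2a)) − 1) = 22.349726·(cosh(1.439637) − 1) = 27.447465
T_max/T_min = cosh(S/(2a)) = 2.228090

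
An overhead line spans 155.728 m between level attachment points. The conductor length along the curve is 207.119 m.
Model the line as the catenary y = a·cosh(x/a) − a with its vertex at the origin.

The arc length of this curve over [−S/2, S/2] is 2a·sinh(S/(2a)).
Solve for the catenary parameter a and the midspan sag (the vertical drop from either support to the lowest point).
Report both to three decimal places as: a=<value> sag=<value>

a=57.889 sag=60.752

seed: a₀ = √(S³/(24(L−S))) = √(155.728³/(24·51.391)) = 55.335126
iter 1: u=1.407135  f(a)=+5.334e+00  f'(a)=-2.252e+00  a ← 55.335126 − (+5.334e+00/-2.252e+00) = 57.703626
iter 2: u=1.349378  f(a)=+3.616e-01  f'(a)=-1.956e+00  a ← 57.703626 − (+3.616e-01/-1.956e+00) = 57.888470
iter 3: u=1.345069  f(a)=+1.929e-03  f'(a)=-1.935e+00  a ← 57.888470 − (+1.929e-03/-1.935e+00) = 57.889467
iter 4: u=1.345046  f(a)=+5.553e-08  f'(a)=-1.935e+00  a ← 57.889467 − (+5.553e-08/-1.935e+00) = 57.889467
iter 5: u=1.345046  f(a)=+2.842e-14  f'(a)=-1.935e+00  a ← 57.889467 − (+2.842e-14/-1.935e+00) = 57.889467
converged: |Δa| < 1e-12 after 5 iterations
sag = a·(cosh(S/(2a)) − 1) = 57.889467·(cosh(1.345046) − 1) = 60.751843
T_max/T_min = cosh(S/(2a)) = 2.049446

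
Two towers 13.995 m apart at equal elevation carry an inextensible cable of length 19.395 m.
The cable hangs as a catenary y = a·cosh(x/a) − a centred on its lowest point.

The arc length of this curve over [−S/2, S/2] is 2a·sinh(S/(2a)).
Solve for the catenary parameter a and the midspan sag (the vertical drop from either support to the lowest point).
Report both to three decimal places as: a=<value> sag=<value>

a=4.845 sag=5.996

seed: a₀ = √(S³/(24(L−S))) = √(13.995³/(24·5.400)) = 4.598931
iter 1: u=1.521549  f(a)=+6.607e-01  f'(a)=-2.939e+00  a ← 4.598931 − (+6.607e-01/-2.939e+00) = 4.823726
iter 2: u=1.450642  f(a)=+5.153e-02  f'(a)=-2.497e+00  a ← 4.823726 − (+5.153e-02/-2.497e+00) = 4.844363
iter 3: u=1.444462  f(a)=+3.721e-04  f'(a)=-2.461e+00  a ← 4.844363 − (+3.721e-04/-2.461e+00) = 4.844514
iter 4: u=1.444417  f(a)=+1.971e-08  f'(a)=-2.461e+00  a ← 4.844514 − (+1.971e-08/-2.461e+00) = 4.844514
iter 5: u=1.444417  f(a)=+0.000e+00  f'(a)=-2.461e+00  a ← 4.844514 − (+0.000e+00/-2.461e+00) = 4.844514
converged: |Δa| < 1e-12 after 5 iterations
sag = a·(cosh(S/(2a)) − 1) = 4.844514·(cosh(1.444417) − 1) = 5.995727
T_max/T_min = cosh(S/(2a)) = 2.237632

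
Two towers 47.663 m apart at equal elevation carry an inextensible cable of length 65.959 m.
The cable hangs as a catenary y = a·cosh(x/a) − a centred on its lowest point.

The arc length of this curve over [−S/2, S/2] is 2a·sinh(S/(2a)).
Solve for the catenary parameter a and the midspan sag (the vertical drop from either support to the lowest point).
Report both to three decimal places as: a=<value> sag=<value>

seed: a₀ = √(S³/(24(L−S))) = √(47.663³/(24·18.296)) = 15.703207
iter 1: u=1.517620  f(a)=+2.226e+00  f'(a)=-2.913e+00  a ← 15.703207 − (+2.226e+00/-2.913e+00) = 16.467457
iter 2: u=1.447188  f(a)=+1.728e-01  f'(a)=-2.477e+00  a ← 16.467457 − (+1.728e-01/-2.477e+00) = 16.537244
iter 3: u=1.441081  f(a)=+1.236e-03  f'(a)=-2.441e+00  a ← 16.537244 − (+1.236e-03/-2.441e+00) = 16.537750
iter 4: u=1.441036  f(a)=+6.415e-08  f'(a)=-2.441e+00  a ← 16.537750 − (+6.415e-08/-2.441e+00) = 16.537750
iter 5: u=1.441036  f(a)=+0.000e+00  f'(a)=-2.441e+00  a ← 16.537750 − (+0.000e+00/-2.441e+00) = 16.537750
converged: |Δa| < 1e-12 after 5 iterations
sag = a·(cosh(S/(2a)) − 1) = 16.537750·(cosh(1.441036) − 1) = 20.355943
T_max/T_min = cosh(S/(2a)) = 2.230877

a=16.538 sag=20.356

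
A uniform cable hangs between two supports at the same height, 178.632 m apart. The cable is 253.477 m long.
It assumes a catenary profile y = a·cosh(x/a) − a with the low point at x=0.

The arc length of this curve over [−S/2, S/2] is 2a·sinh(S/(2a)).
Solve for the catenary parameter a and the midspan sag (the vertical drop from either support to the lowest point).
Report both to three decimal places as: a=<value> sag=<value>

a=59.578 sag=80.466

seed: a₀ = √(S³/(24(L−S))) = √(178.632³/(24·74.845)) = 56.331572
iter 1: u=1.585541  f(a)=+9.991e+00  f'(a)=-3.388e+00  a ← 56.331572 − (+9.991e+00/-3.388e+00) = 59.280355
iter 2: u=1.506671  f(a)=+8.381e-01  f'(a)=-2.842e+00  a ← 59.280355 − (+8.381e-01/-2.842e+00) = 59.575308
iter 3: u=1.499212  f(a)=+7.091e-03  f'(a)=-2.794e+00  a ← 59.575308 − (+7.091e-03/-2.794e+00) = 59.577846
iter 4: u=1.499148  f(a)=+5.171e-07  f'(a)=-2.793e+00  a ← 59.577846 − (+5.171e-07/-2.793e+00) = 59.577846
iter 5: u=1.499148  f(a)=-8.527e-14  f'(a)=-2.793e+00  a ← 59.577846 − (-8.527e-14/-2.793e+00) = 59.577846
converged: |Δa| < 1e-12 after 5 iterations
sag = a·(cosh(S/(2a)) − 1) = 59.577846·(cosh(1.499148) − 1) = 80.465601
T_max/T_min = cosh(S/(2a)) = 2.350596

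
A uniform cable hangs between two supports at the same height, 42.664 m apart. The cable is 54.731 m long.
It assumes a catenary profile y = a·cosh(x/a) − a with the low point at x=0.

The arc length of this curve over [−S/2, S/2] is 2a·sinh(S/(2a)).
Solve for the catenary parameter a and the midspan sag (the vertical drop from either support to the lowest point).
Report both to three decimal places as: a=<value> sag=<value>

a=17.029 sag=15.202

seed: a₀ = √(S³/(24(L−S))) = √(42.664³/(24·12.067)) = 16.375218
iter 1: u=1.302700  f(a)=+1.066e+00  f'(a)=-1.740e+00  a ← 16.375218 − (+1.066e+00/-1.740e+00) = 16.988165
iter 2: u=1.255698  f(a)=+6.279e-02  f'(a)=-1.540e+00  a ← 16.988165 − (+6.279e-02/-1.540e+00) = 17.028935
iter 3: u=1.252691  f(a)=+2.479e-04  f'(a)=-1.528e+00  a ← 17.028935 − (+2.479e-04/-1.528e+00) = 17.029097
iter 4: u=1.252679  f(a)=+3.898e-09  f'(a)=-1.528e+00  a ← 17.029097 − (+3.898e-09/-1.528e+00) = 17.029097
iter 5: u=1.252679  f(a)=+7.105e-15  f'(a)=-1.528e+00  a ← 17.029097 − (+7.105e-15/-1.528e+00) = 17.029097
converged: |Δa| < 1e-12 after 5 iterations
sag = a·(cosh(S/(2a)) − 1) = 17.029097·(cosh(1.252679) − 1) = 15.202266
T_max/T_min = cosh(S/(2a)) = 1.892723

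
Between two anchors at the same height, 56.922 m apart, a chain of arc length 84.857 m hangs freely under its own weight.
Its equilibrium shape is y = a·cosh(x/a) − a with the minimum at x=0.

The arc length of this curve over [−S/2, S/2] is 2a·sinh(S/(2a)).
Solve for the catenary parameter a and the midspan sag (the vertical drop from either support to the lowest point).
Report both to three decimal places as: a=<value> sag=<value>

a=17.691 sag=28.278

seed: a₀ = √(S³/(24(L−S))) = √(56.922³/(24·27.935)) = 16.585947
iter 1: u=1.715971  f(a)=+4.413e+00  f'(a)=-4.471e+00  a ← 16.585947 − (+4.413e+00/-4.471e+00) = 17.573126
iter 2: u=1.619575  f(a)=+4.247e-01  f'(a)=-3.648e+00  a ← 17.573126 − (+4.247e-01/-3.648e+00) = 17.689546
iter 3: u=1.608916  f(a)=+4.858e-03  f'(a)=-3.565e+00  a ← 17.689546 − (+4.858e-03/-3.565e+00) = 17.690908
iter 4: u=1.608792  f(a)=+6.517e-07  f'(a)=-3.564e+00  a ← 17.690908 − (+6.517e-07/-3.564e+00) = 17.690909
iter 5: u=1.608792  f(a)=+1.421e-14  f'(a)=-3.564e+00  a ← 17.690909 − (+1.421e-14/-3.564e+00) = 17.690909
converged: |Δa| < 1e-12 after 5 iterations
sag = a·(cosh(S/(2a)) − 1) = 17.690909·(cosh(1.608792) − 1) = 28.278058
T_max/T_min = cosh(S/(2a)) = 2.598451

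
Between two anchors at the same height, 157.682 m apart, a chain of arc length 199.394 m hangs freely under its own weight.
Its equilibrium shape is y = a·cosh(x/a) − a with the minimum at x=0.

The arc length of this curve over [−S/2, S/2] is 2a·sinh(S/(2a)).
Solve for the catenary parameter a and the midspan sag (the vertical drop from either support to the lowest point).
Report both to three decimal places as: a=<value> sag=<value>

a=64.926 sag=54.048

seed: a₀ = √(S³/(24(L−S))) = √(157.682³/(24·41.712)) = 62.580215
iter 1: u=1.259839  f(a)=+3.438e+00  f'(a)=-1.557e+00  a ← 62.580215 − (+3.438e+00/-1.557e+00) = 64.788387
iter 2: u=1.216900  f(a)=+1.904e-01  f'(a)=-1.389e+00  a ← 64.788387 − (+1.904e-01/-1.389e+00) = 64.925439
iter 3: u=1.214331  f(a)=+6.592e-04  f'(a)=-1.379e+00  a ← 64.925439 − (+6.592e-04/-1.379e+00) = 64.925917
iter 4: u=1.214322  f(a)=+7.966e-09  f'(a)=-1.379e+00  a ← 64.925917 − (+7.966e-09/-1.379e+00) = 64.925917
iter 5: u=1.214322  f(a)=-2.842e-14  f'(a)=-1.379e+00  a ← 64.925917 − (-2.842e-14/-1.379e+00) = 64.925917
converged: |Δa| < 1e-12 after 5 iterations
sag = a·(cosh(S/(2a)) − 1) = 64.925917·(cosh(1.214322) − 1) = 54.048309
T_max/T_min = cosh(S/(2a)) = 1.832461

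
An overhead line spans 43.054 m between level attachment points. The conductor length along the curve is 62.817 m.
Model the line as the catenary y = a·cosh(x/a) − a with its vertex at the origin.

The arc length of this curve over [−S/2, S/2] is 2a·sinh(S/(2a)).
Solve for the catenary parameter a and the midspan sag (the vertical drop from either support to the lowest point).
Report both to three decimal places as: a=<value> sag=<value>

a=13.784 sag=20.516

seed: a₀ = √(S³/(24(L−S))) = √(43.054³/(24·19.763)) = 12.971440
iter 1: u=1.659569  f(a)=+2.907e+00  f'(a)=-3.973e+00  a ← 12.971440 − (+2.907e+00/-3.973e+00) = 13.703076
iter 2: u=1.570961  f(a)=+2.641e-01  f'(a)=-3.281e+00  a ← 13.703076 − (+2.641e-01/-3.281e+00) = 13.783554
iter 3: u=1.561789  f(a)=+2.660e-03  f'(a)=-3.216e+00  a ← 13.783554 − (+2.660e-03/-3.216e+00) = 13.784382
iter 4: u=1.561695  f(a)=+2.760e-07  f'(a)=-3.215e+00  a ← 13.784382 − (+2.760e-07/-3.215e+00) = 13.784382
iter 5: u=1.561695  f(a)=+0.000e+00  f'(a)=-3.215e+00  a ← 13.784382 − (+0.000e+00/-3.215e+00) = 13.784382
converged: |Δa| < 1e-12 after 5 iterations
sag = a·(cosh(S/(2a)) − 1) = 13.784382·(cosh(1.561695) − 1) = 20.515809
T_max/T_min = cosh(S/(2a)) = 2.488337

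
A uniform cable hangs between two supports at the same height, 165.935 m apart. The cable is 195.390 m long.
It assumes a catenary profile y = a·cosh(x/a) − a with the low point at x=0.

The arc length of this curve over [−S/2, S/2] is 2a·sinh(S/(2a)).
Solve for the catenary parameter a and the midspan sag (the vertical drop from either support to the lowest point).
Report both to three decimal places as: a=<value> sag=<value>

seed: a₀ = √(S³/(24(L−S))) = √(165.935³/(24·29.455)) = 80.393672
iter 1: u=1.032015  f(a)=+1.609e+00  f'(a)=-8.138e-01  a ← 80.393672 − (+1.609e+00/-8.138e-01) = 82.370632
iter 2: u=1.007246  f(a)=+6.126e-02  f'(a)=-7.529e-01  a ← 82.370632 − (+6.126e-02/-7.529e-01) = 82.451994
iter 3: u=1.006252  f(a)=+9.660e-05  f'(a)=-7.506e-01  a ← 82.451994 − (+9.660e-05/-7.506e-01) = 82.452122
iter 4: u=1.006251  f(a)=+2.410e-10  f'(a)=-7.506e-01  a ← 82.452122 − (+2.410e-10/-7.506e-01) = 82.452122
iter 5: u=1.006251  f(a)=-2.842e-14  f'(a)=-7.506e-01  a ← 82.452122 − (-2.842e-14/-7.506e-01) = 82.452122
converged: |Δa| < 1e-12 after 5 iterations
sag = a·(cosh(S/(2a)) − 1) = 82.452122·(cosh(1.006251) − 1) = 45.386313
T_max/T_min = cosh(S/(2a)) = 1.550457

a=82.452 sag=45.386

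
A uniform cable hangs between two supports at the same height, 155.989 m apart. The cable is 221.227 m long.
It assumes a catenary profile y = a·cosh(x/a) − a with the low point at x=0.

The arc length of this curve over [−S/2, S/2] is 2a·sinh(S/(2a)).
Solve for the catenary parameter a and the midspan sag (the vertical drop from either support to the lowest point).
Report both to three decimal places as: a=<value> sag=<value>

seed: a₀ = √(S³/(24(L−S))) = √(155.989³/(24·65.238)) = 49.236256
iter 1: u=1.584087  f(a)=+8.692e+00  f'(a)=-3.377e+00  a ← 49.236256 − (+8.692e+00/-3.377e+00) = 51.809721
iter 2: u=1.505403  f(a)=+7.279e-01  f'(a)=-2.833e+00  a ← 51.809721 − (+7.279e-01/-2.833e+00) = 52.066640
iter 3: u=1.497975  f(a)=+6.137e-03  f'(a)=-2.786e+00  a ← 52.066640 − (+6.137e-03/-2.786e+00) = 52.068843
iter 4: u=1.497911  f(a)=+4.444e-07  f'(a)=-2.785e+00  a ← 52.068843 − (+4.444e-07/-2.785e+00) = 52.068843
iter 5: u=1.497911  f(a)=+2.842e-14  f'(a)=-2.785e+00  a ← 52.068843 − (+2.842e-14/-2.785e+00) = 52.068843
converged: |Δa| < 1e-12 after 5 iterations
sag = a·(cosh(S/(2a)) − 1) = 52.068843·(cosh(1.497911) − 1) = 70.187080
T_max/T_min = cosh(S/(2a)) = 2.347967

a=52.069 sag=70.187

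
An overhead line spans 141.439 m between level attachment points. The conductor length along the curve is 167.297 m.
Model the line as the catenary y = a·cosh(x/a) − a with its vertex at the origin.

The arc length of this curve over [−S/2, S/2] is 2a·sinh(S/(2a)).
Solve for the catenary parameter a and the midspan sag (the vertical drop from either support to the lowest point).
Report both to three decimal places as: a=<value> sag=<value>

seed: a₀ = √(S³/(24(L−S))) = √(141.439³/(24·25.858)) = 67.522837
iter 1: u=1.047342  f(a)=+1.456e+00  f'(a)=-8.533e-01  a ← 67.522837 − (+1.456e+00/-8.533e-01) = 69.228994
iter 2: u=1.021530  f(a)=+5.700e-02  f'(a)=-7.876e-01  a ← 69.228994 − (+5.700e-02/-7.876e-01) = 69.301368
iter 3: u=1.020463  f(a)=+9.529e-05  f'(a)=-7.850e-01  a ← 69.301368 − (+9.529e-05/-7.850e-01) = 69.301489
iter 4: u=1.020461  f(a)=+2.672e-10  f'(a)=-7.850e-01  a ← 69.301489 − (+2.672e-10/-7.850e-01) = 69.301489
iter 5: u=1.020461  f(a)=+2.842e-14  f'(a)=-7.850e-01  a ← 69.301489 − (+2.842e-14/-7.850e-01) = 69.301489
converged: |Δa| < 1e-12 after 5 iterations
sag = a·(cosh(S/(2a)) − 1) = 69.301489·(cosh(1.020461) − 1) = 39.325248
T_max/T_min = cosh(S/(2a)) = 1.567452

a=69.301 sag=39.325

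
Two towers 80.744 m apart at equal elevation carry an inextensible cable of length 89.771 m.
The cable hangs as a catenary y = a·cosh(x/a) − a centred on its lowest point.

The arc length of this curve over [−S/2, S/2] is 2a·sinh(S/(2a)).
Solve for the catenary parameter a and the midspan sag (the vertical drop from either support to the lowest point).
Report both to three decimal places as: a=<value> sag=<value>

a=50.099 sag=17.166

seed: a₀ = √(S³/(24(L−S))) = √(80.744³/(24·9.027)) = 49.293318
iter 1: u=0.819016  f(a)=+3.076e-01  f'(a)=-3.914e-01  a ← 49.293318 − (+3.076e-01/-3.914e-01) = 50.079276
iter 2: u=0.806162  f(a)=+7.512e-03  f'(a)=-3.725e-01  a ← 50.079276 − (+7.512e-03/-3.725e-01) = 50.099442
iter 3: u=0.805837  f(a)=+4.728e-06  f'(a)=-3.720e-01  a ← 50.099442 − (+4.728e-06/-3.720e-01) = 50.099455
iter 4: u=0.805837  f(a)=+1.890e-12  f'(a)=-3.720e-01  a ← 50.099455 − (+1.890e-12/-3.720e-01) = 50.099455
converged: |Δa| < 1e-12 after 4 iterations
sag = a·(cosh(S/(2a)) − 1) = 50.099455·(cosh(0.805837) − 1) = 17.166164
T_max/T_min = cosh(S/(2a)) = 1.342642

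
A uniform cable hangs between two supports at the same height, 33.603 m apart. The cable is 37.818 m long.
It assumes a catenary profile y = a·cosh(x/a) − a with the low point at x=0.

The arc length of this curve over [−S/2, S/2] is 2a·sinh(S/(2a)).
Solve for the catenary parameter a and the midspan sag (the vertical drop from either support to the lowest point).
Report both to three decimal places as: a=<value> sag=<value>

a=19.721 sag=7.600

seed: a₀ = √(S³/(24(L−S))) = √(33.603³/(24·4.215)) = 19.367014
iter 1: u=0.867532  f(a)=+1.615e-01  f'(a)=-4.689e-01  a ← 19.367014 − (+1.615e-01/-4.689e-01) = 19.711384
iter 2: u=0.852375  f(a)=+4.408e-03  f'(a)=-4.436e-01  a ← 19.711384 − (+4.408e-03/-4.436e-01) = 19.721320
iter 3: u=0.851946  f(a)=+3.488e-06  f'(a)=-4.429e-01  a ← 19.721320 − (+3.488e-06/-4.429e-01) = 19.721328
iter 4: u=0.851946  f(a)=+2.188e-12  f'(a)=-4.429e-01  a ← 19.721328 − (+2.188e-12/-4.429e-01) = 19.721328
converged: |Δa| < 1e-12 after 4 iterations
sag = a·(cosh(S/(2a)) − 1) = 19.721328·(cosh(0.851946) − 1) = 7.600478
T_max/T_min = cosh(S/(2a)) = 1.385394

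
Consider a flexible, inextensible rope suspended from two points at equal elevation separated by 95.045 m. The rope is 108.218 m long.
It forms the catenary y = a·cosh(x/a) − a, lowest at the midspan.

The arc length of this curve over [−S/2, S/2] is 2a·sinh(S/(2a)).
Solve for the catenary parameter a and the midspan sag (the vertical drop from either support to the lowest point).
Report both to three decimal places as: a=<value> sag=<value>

seed: a₀ = √(S³/(24(L−S))) = √(95.045³/(24·13.173)) = 52.112984
iter 1: u=0.911913  f(a)=+5.587e-01  f'(a)=-5.489e-01  a ← 52.112984 − (+5.587e-01/-5.489e-01) = 53.130894
iter 2: u=0.894442  f(a)=+1.679e-02  f'(a)=-5.163e-01  a ← 53.130894 − (+1.679e-02/-5.163e-01) = 53.163411
iter 3: u=0.893895  f(a)=+1.620e-05  f'(a)=-5.153e-01  a ← 53.163411 − (+1.620e-05/-5.153e-01) = 53.163442
iter 4: u=0.893894  f(a)=+1.512e-11  f'(a)=-5.153e-01  a ← 53.163442 − (+1.512e-11/-5.153e-01) = 53.163442
converged: |Δa| < 1e-12 after 4 iterations
sag = a·(cosh(S/(2a)) − 1) = 53.163442·(cosh(0.893894) − 1) = 22.692576
T_max/T_min = cosh(S/(2a)) = 1.426845

a=53.163 sag=22.693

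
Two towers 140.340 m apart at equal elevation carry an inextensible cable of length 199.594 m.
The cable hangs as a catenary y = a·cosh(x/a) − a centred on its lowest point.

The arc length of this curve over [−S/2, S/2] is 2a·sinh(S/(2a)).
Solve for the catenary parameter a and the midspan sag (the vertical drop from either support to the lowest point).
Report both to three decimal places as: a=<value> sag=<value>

seed: a₀ = √(S³/(24(L−S))) = √(140.340³/(24·59.254)) = 44.086716
iter 1: u=1.591636  f(a)=+7.974e+00  f'(a)=-3.434e+00  a ← 44.086716 − (+7.974e+00/-3.434e+00) = 46.409170
iter 2: u=1.511986  f(a)=+6.735e-01  f'(a)=-2.876e+00  a ← 46.409170 − (+6.735e-01/-2.876e+00) = 46.643337
iter 3: u=1.504395  f(a)=+5.783e-03  f'(a)=-2.827e+00  a ← 46.643337 − (+5.783e-03/-2.827e+00) = 46.645382
iter 4: u=1.504329  f(a)=+4.344e-07  f'(a)=-2.826e+00  a ← 46.645382 − (+4.344e-07/-2.826e+00) = 46.645383
iter 5: u=1.504329  f(a)=+8.527e-14  f'(a)=-2.826e+00  a ← 46.645383 − (+8.527e-14/-2.826e+00) = 46.645383
converged: |Δa| < 1e-12 after 5 iterations
sag = a·(cosh(S/(2a)) − 1) = 46.645383·(cosh(1.504329) − 1) = 63.514651
T_max/T_min = cosh(S/(2a)) = 2.361649

a=46.645 sag=63.515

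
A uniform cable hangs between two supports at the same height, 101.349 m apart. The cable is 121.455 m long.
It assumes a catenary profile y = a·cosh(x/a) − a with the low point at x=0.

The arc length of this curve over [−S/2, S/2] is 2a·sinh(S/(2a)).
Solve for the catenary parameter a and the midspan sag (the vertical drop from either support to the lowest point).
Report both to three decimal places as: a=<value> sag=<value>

a=47.771 sag=29.494

seed: a₀ = √(S³/(24(L−S))) = √(101.349³/(24·20.106)) = 46.447329
iter 1: u=1.091010  f(a)=+1.231e+00  f'(a)=-9.733e-01  a ← 46.447329 − (+1.231e+00/-9.733e-01) = 47.712211
iter 2: u=1.062087  f(a)=+5.208e-02  f'(a)=-8.925e-01  a ← 47.712211 − (+5.208e-02/-8.925e-01) = 47.770565
iter 3: u=1.060789  f(a)=+1.023e-04  f'(a)=-8.890e-01  a ← 47.770565 − (+1.023e-04/-8.890e-01) = 47.770680
iter 4: u=1.060787  f(a)=+3.967e-10  f'(a)=-8.890e-01  a ← 47.770680 − (+3.967e-10/-8.890e-01) = 47.770680
iter 5: u=1.060787  f(a)=+2.842e-14  f'(a)=-8.890e-01  a ← 47.770680 − (+2.842e-14/-8.890e-01) = 47.770680
converged: |Δa| < 1e-12 after 5 iterations
sag = a·(cosh(S/(2a)) − 1) = 47.770680·(cosh(1.060787) − 1) = 29.494235
T_max/T_min = cosh(S/(2a)) = 1.617413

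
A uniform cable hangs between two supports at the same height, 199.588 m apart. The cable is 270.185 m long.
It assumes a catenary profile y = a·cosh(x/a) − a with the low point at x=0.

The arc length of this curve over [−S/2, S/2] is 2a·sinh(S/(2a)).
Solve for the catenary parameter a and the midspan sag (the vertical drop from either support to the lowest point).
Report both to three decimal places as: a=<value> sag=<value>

seed: a₀ = √(S³/(24(L−S))) = √(199.588³/(24·70.597)) = 68.501944
iter 1: u=1.456805  f(a)=+7.881e+00  f'(a)=-2.533e+00  a ← 68.501944 − (+7.881e+00/-2.533e+00) = 71.613256
iter 2: u=1.393513  f(a)=+5.688e-01  f'(a)=-2.180e+00  a ← 71.613256 − (+5.688e-01/-2.180e+00) = 71.874207
iter 3: u=1.388454  f(a)=+3.471e-03  f'(a)=-2.153e+00  a ← 71.874207 − (+3.471e-03/-2.153e+00) = 71.875819
iter 4: u=1.388422  f(a)=+1.310e-07  f'(a)=-2.153e+00  a ← 71.875819 − (+1.310e-07/-2.153e+00) = 71.875820
iter 5: u=1.388422  f(a)=-5.684e-14  f'(a)=-2.153e+00  a ← 71.875820 − (-5.684e-14/-2.153e+00) = 71.875820
converged: |Δa| < 1e-12 after 5 iterations
sag = a·(cosh(S/(2a)) − 1) = 71.875820·(cosh(1.388422) − 1) = 81.147437
T_max/T_min = cosh(S/(2a)) = 2.128995

a=71.876 sag=81.147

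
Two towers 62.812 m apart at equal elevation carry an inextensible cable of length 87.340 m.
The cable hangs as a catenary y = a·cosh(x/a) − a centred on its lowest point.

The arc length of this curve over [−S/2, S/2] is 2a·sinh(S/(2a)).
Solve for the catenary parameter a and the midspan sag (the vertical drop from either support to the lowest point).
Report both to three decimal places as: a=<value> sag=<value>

a=21.626 sag=27.106

seed: a₀ = √(S³/(24(L−S))) = √(62.812³/(24·24.528)) = 20.517632
iter 1: u=1.530683  f(a)=+3.039e+00  f'(a)=-3.000e+00  a ← 20.517632 − (+3.039e+00/-3.000e+00) = 21.530631
iter 2: u=1.458666  f(a)=+2.396e-01  f'(a)=-2.544e+00  a ← 21.530631 − (+2.396e-01/-2.544e+00) = 21.624796
iter 3: u=1.452314  f(a)=+1.770e-03  f'(a)=-2.507e+00  a ← 21.624796 − (+1.770e-03/-2.507e+00) = 21.625502
iter 4: u=1.452267  f(a)=+9.824e-08  f'(a)=-2.506e+00  a ← 21.625502 − (+9.824e-08/-2.506e+00) = 21.625502
iter 5: u=1.452267  f(a)=+1.421e-14  f'(a)=-2.506e+00  a ← 21.625502 − (+1.421e-14/-2.506e+00) = 21.625502
converged: |Δa| < 1e-12 after 5 iterations
sag = a·(cosh(S/(2a)) − 1) = 21.625502·(cosh(1.452267) − 1) = 27.105712
T_max/T_min = cosh(S/(2a)) = 2.253414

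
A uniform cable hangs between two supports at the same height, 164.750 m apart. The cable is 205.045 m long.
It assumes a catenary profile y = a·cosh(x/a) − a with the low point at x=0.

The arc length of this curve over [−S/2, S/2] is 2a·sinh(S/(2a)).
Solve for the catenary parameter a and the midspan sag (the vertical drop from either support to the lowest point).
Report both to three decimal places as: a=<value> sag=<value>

a=70.366 sag=53.981

seed: a₀ = √(S³/(24(L−S))) = √(164.750³/(24·40.295)) = 67.999690
iter 1: u=1.211403  f(a)=+3.062e+00  f'(a)=-1.368e+00  a ← 67.999690 − (+3.062e+00/-1.368e+00) = 70.237331
iter 2: u=1.172809  f(a)=+1.576e-01  f'(a)=-1.231e+00  a ← 70.237331 − (+1.576e-01/-1.231e+00) = 70.365407
iter 3: u=1.170675  f(a)=+4.680e-04  f'(a)=-1.224e+00  a ← 70.365407 − (+4.680e-04/-1.224e+00) = 70.365790
iter 4: u=1.170668  f(a)=+4.152e-09  f'(a)=-1.224e+00  a ← 70.365790 − (+4.152e-09/-1.224e+00) = 70.365790
iter 5: u=1.170668  f(a)=+0.000e+00  f'(a)=-1.224e+00  a ← 70.365790 − (+0.000e+00/-1.224e+00) = 70.365790
converged: |Δa| < 1e-12 after 5 iterations
sag = a·(cosh(S/(2a)) − 1) = 70.365790·(cosh(1.170668) − 1) = 53.981335
T_max/T_min = cosh(S/(2a)) = 1.767153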